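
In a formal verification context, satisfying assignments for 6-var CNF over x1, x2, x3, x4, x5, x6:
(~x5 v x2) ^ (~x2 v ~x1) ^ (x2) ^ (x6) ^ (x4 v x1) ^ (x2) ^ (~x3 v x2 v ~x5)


CNF with 7 clauses over 6 vars (64 assignments).
An assignment satisfies CNF iff every clause has >=1 true literal.
Check each row (bits = x1,x2,x3,x4,x5,x6; clause T/F shown):
  row 0 [000000]: clauses=TTFFFFT -> 0
  row 1 [000001]: clauses=TTFTFFT -> 0
  row 2 [000010]: clauses=FTFFFFT -> 0
  row 3 [000011]: clauses=FTFTFFT -> 0
  row 4 [000100]: clauses=TTFFTFT -> 0
  (every remaining row is evaluated the same way; all 64 results are listed next)
Full result column, 8 rows per line (x1,x2,x3 fixed per line; x4,x5,x6 runs 000..111 left to right):
  rows 0-7 [x1,x2,x3=000]: 00000000  (ones: 0)
  rows 8-15 [x1,x2,x3=001]: 00000000  (ones: 0)
  rows 16-23 [x1,x2,x3=010]: 00000101  (ones: 2)
  rows 24-31 [x1,x2,x3=011]: 00000101  (ones: 2)
  rows 32-39 [x1,x2,x3=100]: 00000000  (ones: 0)
  rows 40-47 [x1,x2,x3=101]: 00000000  (ones: 0)
  rows 48-55 [x1,x2,x3=110]: 00000000  (ones: 0)
  rows 56-63 [x1,x2,x3=111]: 00000000  (ones: 0)
Satisfying assignments = 0+0+2+2+0+0+0+0 = 4

4


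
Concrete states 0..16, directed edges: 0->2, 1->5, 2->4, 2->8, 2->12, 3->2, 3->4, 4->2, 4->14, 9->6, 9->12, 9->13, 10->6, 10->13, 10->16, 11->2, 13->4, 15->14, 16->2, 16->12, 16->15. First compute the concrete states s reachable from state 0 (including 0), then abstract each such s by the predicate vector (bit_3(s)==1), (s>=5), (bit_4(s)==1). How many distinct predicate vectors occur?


BFS from 0:
Concrete reachable: {0, 2, 4, 8, 12, 14}
Abstract via predicates (bit_3(s)==1), (s>=5), (bit_4(s)==1):
  (0,0,0) <- {0, 2, 4}
  (1,1,0) <- {8, 12, 14}
Distinct abstract states = 2

2


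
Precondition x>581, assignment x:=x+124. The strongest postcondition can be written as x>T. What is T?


Formula: sp(P, x:=E) = exists old_x. (x = E[old_x/x]) AND P[old_x/x] (old_x is the value of x before the assignment; eliminate old_x by solving x = E[old_x/x] for old_x)
Step 1: Precondition P: x>581, i.e. old_x > 581
Step 2: Assignment gives x = old_x + 124, so old_x = x - 124
Step 3: Substitute into P: x - 124 > 581
Step 4: Simplify: x > 581+124 = 705

705


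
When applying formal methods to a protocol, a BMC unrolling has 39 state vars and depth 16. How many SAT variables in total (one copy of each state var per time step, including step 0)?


BMC unrolls to depth k, creating one copy of each state var for steps 0..k.
Step count = 16 + 1 = 17 (steps 0 through 16)
Vars per step = 39
Total = 39 * 17 = 663

663


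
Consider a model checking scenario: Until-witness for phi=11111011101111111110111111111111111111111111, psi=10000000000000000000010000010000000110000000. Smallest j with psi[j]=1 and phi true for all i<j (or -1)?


(phi U psi) at 0: need smallest j with psi[j]=1 and phi[i]=1 for all i in [0,j).
Scan from step 0:
  step 0: psi=1 and phi held for [0,0) -> witness found
Witness step = 0

0


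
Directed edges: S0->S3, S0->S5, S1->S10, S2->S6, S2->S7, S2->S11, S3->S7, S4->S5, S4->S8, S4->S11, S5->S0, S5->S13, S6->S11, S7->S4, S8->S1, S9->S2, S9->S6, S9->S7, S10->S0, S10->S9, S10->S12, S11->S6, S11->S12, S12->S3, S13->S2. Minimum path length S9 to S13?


BFS layer-by-layer from S9:
  dist 0: {S9}
  dist 1: {S2, S6, S7}
  dist 2: {S4, S11}
  dist 3: {S5, S8, S12}
  dist 4: {S0, S1, S3, S13}
  -> S13 reached at distance 4
Shortest path length = 4

4


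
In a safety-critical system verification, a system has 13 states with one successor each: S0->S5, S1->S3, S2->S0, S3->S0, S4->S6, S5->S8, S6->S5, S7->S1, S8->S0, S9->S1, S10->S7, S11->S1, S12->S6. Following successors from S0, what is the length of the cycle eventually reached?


Trace from S0 until a state repeats:
  S0 -> S5 -> S8 -> S0
S0 first seen at step 0, revisited at step 3.
Cycle length = 3 - 0 = 3

3


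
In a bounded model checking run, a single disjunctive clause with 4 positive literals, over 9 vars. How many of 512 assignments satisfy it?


Step 1: Total=2^9=512
Step 2: Unsat when all 4 false: 2^5=32
Step 3: Sat=512-32=480

480


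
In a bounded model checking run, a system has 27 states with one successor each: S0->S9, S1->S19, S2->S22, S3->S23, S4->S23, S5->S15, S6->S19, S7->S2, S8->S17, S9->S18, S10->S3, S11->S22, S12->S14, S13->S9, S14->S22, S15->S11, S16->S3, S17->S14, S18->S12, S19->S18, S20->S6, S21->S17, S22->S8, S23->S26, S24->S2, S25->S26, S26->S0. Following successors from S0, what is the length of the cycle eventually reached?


Trace from S0 until a state repeats:
  S0 -> S9 -> S18 -> S12 -> S14 -> S22 -> S8 -> S17 -> S14
S14 first seen at step 4, revisited at step 8.
Cycle length = 8 - 4 = 4

4


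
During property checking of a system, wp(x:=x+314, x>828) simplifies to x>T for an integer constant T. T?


Formula: wp(x:=E, P) = P[E/x] (substitute E for x in postcondition)
Step 1: Postcondition: x>828
Step 2: Substitute x+314 for x: x+314>828
Step 3: Solve for x: x > 828-314 = 514

514


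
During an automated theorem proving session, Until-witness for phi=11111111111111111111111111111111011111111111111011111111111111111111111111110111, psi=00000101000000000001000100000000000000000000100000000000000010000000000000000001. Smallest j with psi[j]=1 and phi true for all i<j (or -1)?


(phi U psi) at 0: need smallest j with psi[j]=1 and phi[i]=1 for all i in [0,j).
Scan from step 0:
  step 0: phi=1, psi=0 -> continue
  step 1: phi=1, psi=0 -> continue
  step 2: phi=1, psi=0 -> continue
  step 3: phi=1, psi=0 -> continue
  step 5: psi=1 and phi held for [0,5) -> witness found
Witness step = 5

5


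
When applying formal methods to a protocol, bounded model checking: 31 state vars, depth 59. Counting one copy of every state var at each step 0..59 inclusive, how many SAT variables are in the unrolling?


BMC unrolls to depth k, creating one copy of each state var for steps 0..k.
Step count = 59 + 1 = 60 (steps 0 through 59)
Vars per step = 31
Total = 31 * 60 = 1860

1860


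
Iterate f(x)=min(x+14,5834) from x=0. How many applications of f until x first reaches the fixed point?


Step 1: x=0, cap=5834, increment=14
Step 2: x grows by 14 each step until capped at 5834; fixed point is x=5834
Step 3: iterations = ceil(5834/14) = 417

417


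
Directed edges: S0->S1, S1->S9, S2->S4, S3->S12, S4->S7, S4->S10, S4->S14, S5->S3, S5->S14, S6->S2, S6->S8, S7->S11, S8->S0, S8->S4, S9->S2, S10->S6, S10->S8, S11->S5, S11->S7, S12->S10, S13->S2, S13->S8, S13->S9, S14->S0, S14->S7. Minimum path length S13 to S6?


BFS layer-by-layer from S13:
  dist 0: {S13}
  dist 1: {S2, S8, S9}
  dist 2: {S0, S4}
  dist 3: {S1, S7, S10, S14}
  dist 4: {S6, S11}
  -> S6 reached at distance 4
Shortest path length = 4

4


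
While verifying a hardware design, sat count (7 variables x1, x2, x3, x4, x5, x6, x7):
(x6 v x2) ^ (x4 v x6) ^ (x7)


CNF with 3 clauses over 7 vars (128 assignments).
An assignment satisfies CNF iff every clause has >=1 true literal.
Check each row (bits = x1,x2,x3,x4,x5,x6,x7; clause T/F shown):
  row 0 [0000000]: clauses=FFF -> 0
  row 1 [0000001]: clauses=FFT -> 0
  row 2 [0000010]: clauses=TTF -> 0
  row 3 [0000011]: clauses=TTT -> 1
  row 4 [0000100]: clauses=FFF -> 0
  (every remaining row is evaluated the same way; all 128 results are listed next)
Full result column, 8 rows per line (x1,x2,x3,x4 fixed per line; x5,x6,x7 runs 000..111 left to right):
  rows 0-7 [x1,x2,x3,x4=0000]: 00010001  (ones: 2)
  rows 8-15 [x1,x2,x3,x4=0001]: 00010001  (ones: 2)
  rows 16-23 [x1,x2,x3,x4=0010]: 00010001  (ones: 2)
  rows 24-31 [x1,x2,x3,x4=0011]: 00010001  (ones: 2)
  rows 32-39 [x1,x2,x3,x4=0100]: 00010001  (ones: 2)
  rows 40-47 [x1,x2,x3,x4=0101]: 01010101  (ones: 4)
  rows 48-55 [x1,x2,x3,x4=0110]: 00010001  (ones: 2)
  rows 56-63 [x1,x2,x3,x4=0111]: 01010101  (ones: 4)
  rows 64-71 [x1,x2,x3,x4=1000]: 00010001  (ones: 2)
  rows 72-79 [x1,x2,x3,x4=1001]: 00010001  (ones: 2)
  rows 80-87 [x1,x2,x3,x4=1010]: 00010001  (ones: 2)
  rows 88-95 [x1,x2,x3,x4=1011]: 00010001  (ones: 2)
  rows 96-103 [x1,x2,x3,x4=1100]: 00010001  (ones: 2)
  rows 104-111 [x1,x2,x3,x4=1101]: 01010101  (ones: 4)
  rows 112-119 [x1,x2,x3,x4=1110]: 00010001  (ones: 2)
  rows 120-127 [x1,x2,x3,x4=1111]: 01010101  (ones: 4)
Satisfying assignments = 2+2+2+2+2+4+2+4+2+2+2+2+2+4+2+4 = 40

40


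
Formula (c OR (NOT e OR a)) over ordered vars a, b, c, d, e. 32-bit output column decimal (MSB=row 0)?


Formula: (c OR (NOT e OR a)) over a, b, c, d, e (32 rows)
Evaluate each row (bits = a,b,c,d,e, MSB first):
  row 0 [00000]: (0 OR (NOT 0 OR 0)) -> 1
  row 1 [00001]: (0 OR (NOT 1 OR 0)) -> 0
  row 2 [00010]: (0 OR (NOT 0 OR 0)) -> 1
  row 3 [00011]: (0 OR (NOT 1 OR 0)) -> 0
  row 4 [00100]: (1 OR (NOT 0 OR 0)) -> 1
  row 5 [00101]: (1 OR (NOT 1 OR 0)) -> 1
  row 6 [00110]: (1 OR (NOT 0 OR 0)) -> 1
  row 7 [00111]: (1 OR (NOT 1 OR 0)) -> 1
  row 8 [01000]: (0 OR (NOT 0 OR 0)) -> 1
  row 9 [01001]: (0 OR (NOT 1 OR 0)) -> 0
  row 10 [01010]: (0 OR (NOT 0 OR 0)) -> 1
  row 11 [01011]: (0 OR (NOT 1 OR 0)) -> 0
  row 12 [01100]: (1 OR (NOT 0 OR 0)) -> 1
  row 13 [01101]: (1 OR (NOT 1 OR 0)) -> 1
  row 14 [01110]: (1 OR (NOT 0 OR 0)) -> 1
  row 15 [01111]: (1 OR (NOT 1 OR 0)) -> 1
  row 16 [10000]: (0 OR (NOT 0 OR 1)) -> 1
  row 17 [10001]: (0 OR (NOT 1 OR 1)) -> 1
  row 18 [10010]: (0 OR (NOT 0 OR 1)) -> 1
  row 19 [10011]: (0 OR (NOT 1 OR 1)) -> 1
  row 20 [10100]: (1 OR (NOT 0 OR 1)) -> 1
  row 21 [10101]: (1 OR (NOT 1 OR 1)) -> 1
  row 22 [10110]: (1 OR (NOT 0 OR 1)) -> 1
  row 23 [10111]: (1 OR (NOT 1 OR 1)) -> 1
  row 24 [11000]: (0 OR (NOT 0 OR 1)) -> 1
  row 25 [11001]: (0 OR (NOT 1 OR 1)) -> 1
  row 26 [11010]: (0 OR (NOT 0 OR 1)) -> 1
  row 27 [11011]: (0 OR (NOT 1 OR 1)) -> 1
  row 28 [11100]: (1 OR (NOT 0 OR 1)) -> 1
  row 29 [11101]: (1 OR (NOT 1 OR 1)) -> 1
  row 30 [11110]: (1 OR (NOT 0 OR 1)) -> 1
  row 31 [11111]: (1 OR (NOT 1 OR 1)) -> 1
Full result column, 4 rows per line (a,b,c fixed per line; d,e runs 00..11 left to right):
  rows 0-3 [a,b,c=000]: 1010  = hex A
  rows 4-7 [a,b,c=001]: 1111  = hex F
  rows 8-11 [a,b,c=010]: 1010  = hex A
  rows 12-15 [a,b,c=011]: 1111  = hex F
  rows 16-19 [a,b,c=100]: 1111  = hex F
  rows 20-23 [a,b,c=101]: 1111  = hex F
  rows 24-27 [a,b,c=110]: 1111  = hex F
  rows 28-31 [a,b,c=111]: 1111  = hex F
Output column (row 0 .. row 31) = 10101111101011111111111111111111
Output column grouped in 4s = 1010 1111 1010 1111 1111 1111 1111 1111 = 0xAFAFFFFF
Convert to decimal digit by digit (value = value*16 + digit):
  A -> 10
  10*16 + 15 (F) = 175
  175*16 + 10 (A) = 2810
  2810*16 + 15 (F) = 44975
  44975*16 + 15 (F) = 719615
  719615*16 + 15 (F) = 11513855
  11513855*16 + 15 (F) = 184221695
  184221695*16 + 15 (F) = 2947547135
Decimal = 2947547135

2947547135


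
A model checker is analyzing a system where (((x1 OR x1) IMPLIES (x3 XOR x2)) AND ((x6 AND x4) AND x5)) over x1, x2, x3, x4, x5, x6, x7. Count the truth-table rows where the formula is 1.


Formula: (((x1 OR x1) IMPLIES (x3 XOR x2)) AND ((x6 AND x4) AND x5)) over 7 vars (128 rows)
Evaluate each row (x1, x2, x3, x4, x5, x6, x7 as bits, MSB first):
  row 0 [0000000]: (((0 OR 0) IMPLIES (0 XOR 0)) AND ((0 AND 0) AND 0)) -> 0
  row 1 [0000001]: (((0 OR 0) IMPLIES (0 XOR 0)) AND ((0 AND 0) AND 0)) -> 0
  row 2 [0000010]: (((0 OR 0) IMPLIES (0 XOR 0)) AND ((1 AND 0) AND 0)) -> 0
  row 3 [0000011]: (((0 OR 0) IMPLIES (0 XOR 0)) AND ((1 AND 0) AND 0)) -> 0
  row 4 [0000100]: (((0 OR 0) IMPLIES (0 XOR 0)) AND ((0 AND 0) AND 1)) -> 0
  (every remaining row is evaluated the same way; all 128 results are listed next)
Full result column, 8 rows per line (x1,x2,x3,x4 fixed per line; x5,x6,x7 runs 000..111 left to right):
  rows 0-7 [x1,x2,x3,x4=0000]: 00000000  (ones: 0)
  rows 8-15 [x1,x2,x3,x4=0001]: 00000011  (ones: 2)
  rows 16-23 [x1,x2,x3,x4=0010]: 00000000  (ones: 0)
  rows 24-31 [x1,x2,x3,x4=0011]: 00000011  (ones: 2)
  rows 32-39 [x1,x2,x3,x4=0100]: 00000000  (ones: 0)
  rows 40-47 [x1,x2,x3,x4=0101]: 00000011  (ones: 2)
  rows 48-55 [x1,x2,x3,x4=0110]: 00000000  (ones: 0)
  rows 56-63 [x1,x2,x3,x4=0111]: 00000011  (ones: 2)
  rows 64-71 [x1,x2,x3,x4=1000]: 00000000  (ones: 0)
  rows 72-79 [x1,x2,x3,x4=1001]: 00000000  (ones: 0)
  rows 80-87 [x1,x2,x3,x4=1010]: 00000000  (ones: 0)
  rows 88-95 [x1,x2,x3,x4=1011]: 00000011  (ones: 2)
  rows 96-103 [x1,x2,x3,x4=1100]: 00000000  (ones: 0)
  rows 104-111 [x1,x2,x3,x4=1101]: 00000011  (ones: 2)
  rows 112-119 [x1,x2,x3,x4=1110]: 00000000  (ones: 0)
  rows 120-127 [x1,x2,x3,x4=1111]: 00000000  (ones: 0)
Count of 1-rows = 0+2+0+2+0+2+0+2+0+0+0+2+0+2+0+0 = 12

12


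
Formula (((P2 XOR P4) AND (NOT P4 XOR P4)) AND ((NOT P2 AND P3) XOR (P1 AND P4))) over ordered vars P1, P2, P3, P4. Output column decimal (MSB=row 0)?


Formula: (((P2 XOR P4) AND (NOT P4 XOR P4)) AND ((NOT P2 AND P3) XOR (P1 AND P4))) over P1, P2, P3, P4 (16 rows)
Evaluate each row (bits = P1,P2,P3,P4, MSB first):
  row 0 [0000]: (((0 XOR 0) AND (NOT 0 XOR 0)) AND ((NOT 0 AND 0) XOR (0 AND 0))) -> 0
  row 1 [0001]: (((0 XOR 1) AND (NOT 1 XOR 1)) AND ((NOT 0 AND 0) XOR (0 AND 1))) -> 0
  row 2 [0010]: (((0 XOR 0) AND (NOT 0 XOR 0)) AND ((NOT 0 AND 1) XOR (0 AND 0))) -> 0
  row 3 [0011]: (((0 XOR 1) AND (NOT 1 XOR 1)) AND ((NOT 0 AND 1) XOR (0 AND 1))) -> 1
  row 4 [0100]: (((1 XOR 0) AND (NOT 0 XOR 0)) AND ((NOT 1 AND 0) XOR (0 AND 0))) -> 0
  row 5 [0101]: (((1 XOR 1) AND (NOT 1 XOR 1)) AND ((NOT 1 AND 0) XOR (0 AND 1))) -> 0
  row 6 [0110]: (((1 XOR 0) AND (NOT 0 XOR 0)) AND ((NOT 1 AND 1) XOR (0 AND 0))) -> 0
  row 7 [0111]: (((1 XOR 1) AND (NOT 1 XOR 1)) AND ((NOT 1 AND 1) XOR (0 AND 1))) -> 0
  row 8 [1000]: (((0 XOR 0) AND (NOT 0 XOR 0)) AND ((NOT 0 AND 0) XOR (1 AND 0))) -> 0
  row 9 [1001]: (((0 XOR 1) AND (NOT 1 XOR 1)) AND ((NOT 0 AND 0) XOR (1 AND 1))) -> 1
  row 10 [1010]: (((0 XOR 0) AND (NOT 0 XOR 0)) AND ((NOT 0 AND 1) XOR (1 AND 0))) -> 0
  row 11 [1011]: (((0 XOR 1) AND (NOT 1 XOR 1)) AND ((NOT 0 AND 1) XOR (1 AND 1))) -> 0
  row 12 [1100]: (((1 XOR 0) AND (NOT 0 XOR 0)) AND ((NOT 1 AND 0) XOR (1 AND 0))) -> 0
  row 13 [1101]: (((1 XOR 1) AND (NOT 1 XOR 1)) AND ((NOT 1 AND 0) XOR (1 AND 1))) -> 0
  row 14 [1110]: (((1 XOR 0) AND (NOT 0 XOR 0)) AND ((NOT 1 AND 1) XOR (1 AND 0))) -> 0
  row 15 [1111]: (((1 XOR 1) AND (NOT 1 XOR 1)) AND ((NOT 1 AND 1) XOR (1 AND 1))) -> 0
Full result column, 4 rows per line (P1,P2 fixed per line; P3,P4 runs 00..11 left to right):
  rows 0-3 [P1,P2=00]: 0001  = hex 1
  rows 4-7 [P1,P2=01]: 0000  = hex 0
  rows 8-11 [P1,P2=10]: 0100  = hex 4
  rows 12-15 [P1,P2=11]: 0000  = hex 0
Output column (row 0 .. row 15) = 0001000001000000
Output column grouped in 4s = 0001 0000 0100 0000 = 0x1040
Convert to decimal digit by digit (value = value*16 + digit):
  1 -> 1
  1*16 + 0 = 16
  16*16 + 4 = 260
  260*16 + 0 = 4160
Decimal = 4160

4160


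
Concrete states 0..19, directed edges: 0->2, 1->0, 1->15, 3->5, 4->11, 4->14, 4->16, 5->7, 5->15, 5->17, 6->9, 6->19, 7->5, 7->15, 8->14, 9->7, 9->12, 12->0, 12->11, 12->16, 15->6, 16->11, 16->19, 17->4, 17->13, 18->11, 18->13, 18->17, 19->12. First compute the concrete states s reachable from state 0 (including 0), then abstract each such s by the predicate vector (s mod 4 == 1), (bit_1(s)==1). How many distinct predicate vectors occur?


BFS from 0:
Concrete reachable: {0, 2}
Abstract via predicates (s mod 4 == 1), (bit_1(s)==1):
  (0,0) <- {0}
  (0,1) <- {2}
Distinct abstract states = 2

2


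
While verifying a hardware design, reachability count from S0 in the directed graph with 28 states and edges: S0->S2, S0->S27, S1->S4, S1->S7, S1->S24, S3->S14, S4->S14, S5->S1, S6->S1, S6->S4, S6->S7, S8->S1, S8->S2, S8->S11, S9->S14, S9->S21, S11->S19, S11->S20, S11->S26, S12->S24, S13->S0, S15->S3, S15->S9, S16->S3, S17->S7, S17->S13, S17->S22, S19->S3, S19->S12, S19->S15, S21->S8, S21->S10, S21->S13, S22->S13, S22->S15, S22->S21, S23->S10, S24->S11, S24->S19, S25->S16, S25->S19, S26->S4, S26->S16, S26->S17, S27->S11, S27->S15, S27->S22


BFS from S0:
  layer 0: {S0}
  layer 1: {S2, S27}
  layer 2: {S11, S15, S22}
  layer 3: {S3, S9, S13, S19, S20, S21, S26}
  layer 4: {S4, S8, S10, S12, S14, S16, S17}
  layer 5: {S1, S7, S24}
Reachable set: {S0, S1, S2, S3, S4, S7, S8, S9, S10, S11, S12, S13, S14, S15, S16, S17, S19, S20, S21, S22, S24, S26, S27}
Count = 23

23


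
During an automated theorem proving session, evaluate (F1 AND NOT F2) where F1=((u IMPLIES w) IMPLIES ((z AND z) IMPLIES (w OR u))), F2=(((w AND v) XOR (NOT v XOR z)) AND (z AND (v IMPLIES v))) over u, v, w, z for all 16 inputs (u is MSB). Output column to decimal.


F1 = ((u IMPLIES w) IMPLIES ((z AND z) IMPLIES (w OR u)))
F2 = (((w AND v) XOR (NOT v XOR z)) AND (z AND (v IMPLIES v)))
Counterexample to F1=>F2 is where F1=1 and F2=0.
Evaluate each row (bits = u,v,w,z, MSB first):
  row 0 [0000]: F1=1 F2=0 -> F1&~F2 -> 1
  row 1 [0001]: F1=0 F2=0 -> F1&~F2 -> 0
  row 2 [0010]: F1=1 F2=0 -> F1&~F2 -> 1
  row 3 [0011]: F1=1 F2=0 -> F1&~F2 -> 1
  row 4 [0100]: F1=1 F2=0 -> F1&~F2 -> 1
  row 5 [0101]: F1=0 F2=1 -> F1&~F2 -> 0
  row 6 [0110]: F1=1 F2=0 -> F1&~F2 -> 1
  row 7 [0111]: F1=1 F2=0 -> F1&~F2 -> 1
  row 8 [1000]: F1=1 F2=0 -> F1&~F2 -> 1
  row 9 [1001]: F1=1 F2=0 -> F1&~F2 -> 1
  row 10 [1010]: F1=1 F2=0 -> F1&~F2 -> 1
  row 11 [1011]: F1=1 F2=0 -> F1&~F2 -> 1
  row 12 [1100]: F1=1 F2=0 -> F1&~F2 -> 1
  row 13 [1101]: F1=1 F2=1 -> F1&~F2 -> 0
  row 14 [1110]: F1=1 F2=0 -> F1&~F2 -> 1
  row 15 [1111]: F1=1 F2=0 -> F1&~F2 -> 1
Full result column, 4 rows per line (u,v fixed per line; w,z runs 00..11 left to right):
  rows 0-3 [u,v=00]: 1011  = hex B
  rows 4-7 [u,v=01]: 1011  = hex B
  rows 8-11 [u,v=10]: 1111  = hex F
  rows 12-15 [u,v=11]: 1011  = hex B
Counterexample vector (row 0 .. row 15) = 1011101111111011
Output column grouped in 4s = 1011 1011 1111 1011 = 0xBBFB
Convert to decimal digit by digit (value = value*16 + digit):
  B -> 11
  11*16 + 11 (B) = 187
  187*16 + 15 (F) = 3007
  3007*16 + 11 (B) = 48123
Decimal = 48123

48123


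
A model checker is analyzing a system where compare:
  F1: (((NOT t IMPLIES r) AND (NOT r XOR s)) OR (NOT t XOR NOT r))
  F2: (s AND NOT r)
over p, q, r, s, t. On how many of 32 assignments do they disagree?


F1 = (((NOT t IMPLIES r) AND (NOT r XOR s)) OR (NOT t XOR NOT r))
F2 = (s AND NOT r)
Evaluate both on each of 32 rows (bits = p,q,r,s,t):
  row 0 [00000]: F1=0 F2=0 -> 0
  row 1 [00001]: F1=1 F2=0 (differ) -> 1
  row 2 [00010]: F1=0 F2=1 (differ) -> 1
  row 3 [00011]: F1=1 F2=1 -> 0
  row 4 [00100]: F1=1 F2=0 (differ) -> 1
  row 5 [00101]: F1=0 F2=0 -> 0
  row 6 [00110]: F1=1 F2=0 (differ) -> 1
  row 7 [00111]: F1=1 F2=0 (differ) -> 1
  row 8 [01000]: F1=0 F2=0 -> 0
  row 9 [01001]: F1=1 F2=0 (differ) -> 1
  row 10 [01010]: F1=0 F2=1 (differ) -> 1
  row 11 [01011]: F1=1 F2=1 -> 0
  row 12 [01100]: F1=1 F2=0 (differ) -> 1
  row 13 [01101]: F1=0 F2=0 -> 0
  row 14 [01110]: F1=1 F2=0 (differ) -> 1
  row 15 [01111]: F1=1 F2=0 (differ) -> 1
  row 16 [10000]: F1=0 F2=0 -> 0
  row 17 [10001]: F1=1 F2=0 (differ) -> 1
  row 18 [10010]: F1=0 F2=1 (differ) -> 1
  row 19 [10011]: F1=1 F2=1 -> 0
  row 20 [10100]: F1=1 F2=0 (differ) -> 1
  row 21 [10101]: F1=0 F2=0 -> 0
  row 22 [10110]: F1=1 F2=0 (differ) -> 1
  row 23 [10111]: F1=1 F2=0 (differ) -> 1
  row 24 [11000]: F1=0 F2=0 -> 0
  row 25 [11001]: F1=1 F2=0 (differ) -> 1
  row 26 [11010]: F1=0 F2=1 (differ) -> 1
  row 27 [11011]: F1=1 F2=1 -> 0
  row 28 [11100]: F1=1 F2=0 (differ) -> 1
  row 29 [11101]: F1=0 F2=0 -> 0
  row 30 [11110]: F1=1 F2=0 (differ) -> 1
  row 31 [11111]: F1=1 F2=0 (differ) -> 1
Full result column, 8 rows per line (p,q fixed per line; r,s,t runs 000..111 left to right):
  rows 0-7 [p,q=00]: 01101011  (ones: 5)
  rows 8-15 [p,q=01]: 01101011  (ones: 5)
  rows 16-23 [p,q=10]: 01101011  (ones: 5)
  rows 24-31 [p,q=11]: 01101011  (ones: 5)
Disagreements = 5+5+5+5 = 20

20


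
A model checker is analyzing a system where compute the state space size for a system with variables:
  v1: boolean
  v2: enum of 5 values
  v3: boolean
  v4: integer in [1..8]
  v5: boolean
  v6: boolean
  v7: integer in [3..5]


State space = product of domain sizes of all variables.
Domain sizes:
  v1 (boolean): 2
  v2 (enum of 5 values): 5
  v3 (boolean): 2
  v4 (integer in [1..8]): 8
  v5 (boolean): 2
  v6 (boolean): 2
  v7 (integer in [3..5]): 3
Product = 2 * 5 * 2 * 8 * 2 * 2 * 3 = 1920

1920


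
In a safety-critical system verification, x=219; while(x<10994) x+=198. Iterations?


Step 1: x goes from 219 toward 10994 by 198; the body runs while x<10994, so iterations = ceil((bound-start)/step)
Step 2: Distance=10775
Step 3: ceil(10775/198)=55

55


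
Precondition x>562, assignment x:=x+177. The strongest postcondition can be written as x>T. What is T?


Formula: sp(P, x:=E) = exists old_x. (x = E[old_x/x]) AND P[old_x/x] (old_x is the value of x before the assignment; eliminate old_x by solving x = E[old_x/x] for old_x)
Step 1: Precondition P: x>562, i.e. old_x > 562
Step 2: Assignment gives x = old_x + 177, so old_x = x - 177
Step 3: Substitute into P: x - 177 > 562
Step 4: Simplify: x > 562+177 = 739

739


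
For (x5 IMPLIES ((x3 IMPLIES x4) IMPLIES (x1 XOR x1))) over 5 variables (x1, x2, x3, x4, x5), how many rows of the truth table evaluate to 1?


Formula: (x5 IMPLIES ((x3 IMPLIES x4) IMPLIES (x1 XOR x1))) over 5 vars (32 rows)
Evaluate each row (x1, x2, x3, x4, x5 as bits, MSB first):
  row 0 [00000]: (0 IMPLIES ((0 IMPLIES 0) IMPLIES (0 XOR 0))) -> 1
  row 1 [00001]: (1 IMPLIES ((0 IMPLIES 0) IMPLIES (0 XOR 0))) -> 0
  row 2 [00010]: (0 IMPLIES ((0 IMPLIES 1) IMPLIES (0 XOR 0))) -> 1
  row 3 [00011]: (1 IMPLIES ((0 IMPLIES 1) IMPLIES (0 XOR 0))) -> 0
  row 4 [00100]: (0 IMPLIES ((1 IMPLIES 0) IMPLIES (0 XOR 0))) -> 1
  row 5 [00101]: (1 IMPLIES ((1 IMPLIES 0) IMPLIES (0 XOR 0))) -> 1
  row 6 [00110]: (0 IMPLIES ((1 IMPLIES 1) IMPLIES (0 XOR 0))) -> 1
  row 7 [00111]: (1 IMPLIES ((1 IMPLIES 1) IMPLIES (0 XOR 0))) -> 0
  row 8 [01000]: (0 IMPLIES ((0 IMPLIES 0) IMPLIES (0 XOR 0))) -> 1
  row 9 [01001]: (1 IMPLIES ((0 IMPLIES 0) IMPLIES (0 XOR 0))) -> 0
  row 10 [01010]: (0 IMPLIES ((0 IMPLIES 1) IMPLIES (0 XOR 0))) -> 1
  row 11 [01011]: (1 IMPLIES ((0 IMPLIES 1) IMPLIES (0 XOR 0))) -> 0
  row 12 [01100]: (0 IMPLIES ((1 IMPLIES 0) IMPLIES (0 XOR 0))) -> 1
  row 13 [01101]: (1 IMPLIES ((1 IMPLIES 0) IMPLIES (0 XOR 0))) -> 1
  row 14 [01110]: (0 IMPLIES ((1 IMPLIES 1) IMPLIES (0 XOR 0))) -> 1
  row 15 [01111]: (1 IMPLIES ((1 IMPLIES 1) IMPLIES (0 XOR 0))) -> 0
  row 16 [10000]: (0 IMPLIES ((0 IMPLIES 0) IMPLIES (1 XOR 1))) -> 1
  row 17 [10001]: (1 IMPLIES ((0 IMPLIES 0) IMPLIES (1 XOR 1))) -> 0
  row 18 [10010]: (0 IMPLIES ((0 IMPLIES 1) IMPLIES (1 XOR 1))) -> 1
  row 19 [10011]: (1 IMPLIES ((0 IMPLIES 1) IMPLIES (1 XOR 1))) -> 0
  row 20 [10100]: (0 IMPLIES ((1 IMPLIES 0) IMPLIES (1 XOR 1))) -> 1
  row 21 [10101]: (1 IMPLIES ((1 IMPLIES 0) IMPLIES (1 XOR 1))) -> 1
  row 22 [10110]: (0 IMPLIES ((1 IMPLIES 1) IMPLIES (1 XOR 1))) -> 1
  row 23 [10111]: (1 IMPLIES ((1 IMPLIES 1) IMPLIES (1 XOR 1))) -> 0
  row 24 [11000]: (0 IMPLIES ((0 IMPLIES 0) IMPLIES (1 XOR 1))) -> 1
  row 25 [11001]: (1 IMPLIES ((0 IMPLIES 0) IMPLIES (1 XOR 1))) -> 0
  row 26 [11010]: (0 IMPLIES ((0 IMPLIES 1) IMPLIES (1 XOR 1))) -> 1
  row 27 [11011]: (1 IMPLIES ((0 IMPLIES 1) IMPLIES (1 XOR 1))) -> 0
  row 28 [11100]: (0 IMPLIES ((1 IMPLIES 0) IMPLIES (1 XOR 1))) -> 1
  row 29 [11101]: (1 IMPLIES ((1 IMPLIES 0) IMPLIES (1 XOR 1))) -> 1
  row 30 [11110]: (0 IMPLIES ((1 IMPLIES 1) IMPLIES (1 XOR 1))) -> 1
  row 31 [11111]: (1 IMPLIES ((1 IMPLIES 1) IMPLIES (1 XOR 1))) -> 0
Full result column, 8 rows per line (x1,x2 fixed per line; x3,x4,x5 runs 000..111 left to right):
  rows 0-7 [x1,x2=00]: 10101110  (ones: 5)
  rows 8-15 [x1,x2=01]: 10101110  (ones: 5)
  rows 16-23 [x1,x2=10]: 10101110  (ones: 5)
  rows 24-31 [x1,x2=11]: 10101110  (ones: 5)
Count of 1-rows = 5+5+5+5 = 20

20


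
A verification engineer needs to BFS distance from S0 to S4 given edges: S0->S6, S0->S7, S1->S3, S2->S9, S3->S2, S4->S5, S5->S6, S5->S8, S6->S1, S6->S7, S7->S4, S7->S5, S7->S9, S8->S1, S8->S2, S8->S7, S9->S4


BFS layer-by-layer from S0:
  dist 0: {S0}
  dist 1: {S6, S7}
  dist 2: {S1, S4, S5, S9}
  -> S4 reached at distance 2
Shortest path length = 2

2


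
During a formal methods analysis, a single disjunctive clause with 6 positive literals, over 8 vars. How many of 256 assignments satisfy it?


Step 1: Total=2^8=256
Step 2: Unsat when all 6 false: 2^2=4
Step 3: Sat=256-4=252

252


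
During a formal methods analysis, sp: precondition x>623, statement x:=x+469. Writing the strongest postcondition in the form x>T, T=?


Formula: sp(P, x:=E) = exists old_x. (x = E[old_x/x]) AND P[old_x/x] (old_x is the value of x before the assignment; eliminate old_x by solving x = E[old_x/x] for old_x)
Step 1: Precondition P: x>623, i.e. old_x > 623
Step 2: Assignment gives x = old_x + 469, so old_x = x - 469
Step 3: Substitute into P: x - 469 > 623
Step 4: Simplify: x > 623+469 = 1092

1092


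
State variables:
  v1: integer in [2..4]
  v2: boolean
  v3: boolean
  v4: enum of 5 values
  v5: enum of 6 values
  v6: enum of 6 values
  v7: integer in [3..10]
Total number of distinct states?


State space = product of domain sizes of all variables.
Domain sizes:
  v1 (integer in [2..4]): 3
  v2 (boolean): 2
  v3 (boolean): 2
  v4 (enum of 5 values): 5
  v5 (enum of 6 values): 6
  v6 (enum of 6 values): 6
  v7 (integer in [3..10]): 8
Product = 3 * 2 * 2 * 5 * 6 * 6 * 8 = 17280

17280


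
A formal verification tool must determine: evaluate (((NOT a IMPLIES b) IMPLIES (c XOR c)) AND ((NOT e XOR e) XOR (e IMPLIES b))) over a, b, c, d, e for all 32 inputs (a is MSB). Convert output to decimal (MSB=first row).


Formula: (((NOT a IMPLIES b) IMPLIES (c XOR c)) AND ((NOT e XOR e) XOR (e IMPLIES b))) over a, b, c, d, e (32 rows)
Evaluate each row (bits = a,b,c,d,e, MSB first):
  row 0 [00000]: (((NOT 0 IMPLIES 0) IMPLIES (0 XOR 0)) AND ((NOT 0 XOR 0) XOR (0 IMPLIES 0))) -> 0
  row 1 [00001]: (((NOT 0 IMPLIES 0) IMPLIES (0 XOR 0)) AND ((NOT 1 XOR 1) XOR (1 IMPLIES 0))) -> 1
  row 2 [00010]: (((NOT 0 IMPLIES 0) IMPLIES (0 XOR 0)) AND ((NOT 0 XOR 0) XOR (0 IMPLIES 0))) -> 0
  row 3 [00011]: (((NOT 0 IMPLIES 0) IMPLIES (0 XOR 0)) AND ((NOT 1 XOR 1) XOR (1 IMPLIES 0))) -> 1
  row 4 [00100]: (((NOT 0 IMPLIES 0) IMPLIES (1 XOR 1)) AND ((NOT 0 XOR 0) XOR (0 IMPLIES 0))) -> 0
  row 5 [00101]: (((NOT 0 IMPLIES 0) IMPLIES (1 XOR 1)) AND ((NOT 1 XOR 1) XOR (1 IMPLIES 0))) -> 1
  row 6 [00110]: (((NOT 0 IMPLIES 0) IMPLIES (1 XOR 1)) AND ((NOT 0 XOR 0) XOR (0 IMPLIES 0))) -> 0
  row 7 [00111]: (((NOT 0 IMPLIES 0) IMPLIES (1 XOR 1)) AND ((NOT 1 XOR 1) XOR (1 IMPLIES 0))) -> 1
  row 8 [01000]: (((NOT 0 IMPLIES 1) IMPLIES (0 XOR 0)) AND ((NOT 0 XOR 0) XOR (0 IMPLIES 1))) -> 0
  row 9 [01001]: (((NOT 0 IMPLIES 1) IMPLIES (0 XOR 0)) AND ((NOT 1 XOR 1) XOR (1 IMPLIES 1))) -> 0
  row 10 [01010]: (((NOT 0 IMPLIES 1) IMPLIES (0 XOR 0)) AND ((NOT 0 XOR 0) XOR (0 IMPLIES 1))) -> 0
  row 11 [01011]: (((NOT 0 IMPLIES 1) IMPLIES (0 XOR 0)) AND ((NOT 1 XOR 1) XOR (1 IMPLIES 1))) -> 0
  row 12 [01100]: (((NOT 0 IMPLIES 1) IMPLIES (1 XOR 1)) AND ((NOT 0 XOR 0) XOR (0 IMPLIES 1))) -> 0
  row 13 [01101]: (((NOT 0 IMPLIES 1) IMPLIES (1 XOR 1)) AND ((NOT 1 XOR 1) XOR (1 IMPLIES 1))) -> 0
  row 14 [01110]: (((NOT 0 IMPLIES 1) IMPLIES (1 XOR 1)) AND ((NOT 0 XOR 0) XOR (0 IMPLIES 1))) -> 0
  row 15 [01111]: (((NOT 0 IMPLIES 1) IMPLIES (1 XOR 1)) AND ((NOT 1 XOR 1) XOR (1 IMPLIES 1))) -> 0
  row 16 [10000]: (((NOT 1 IMPLIES 0) IMPLIES (0 XOR 0)) AND ((NOT 0 XOR 0) XOR (0 IMPLIES 0))) -> 0
  row 17 [10001]: (((NOT 1 IMPLIES 0) IMPLIES (0 XOR 0)) AND ((NOT 1 XOR 1) XOR (1 IMPLIES 0))) -> 0
  row 18 [10010]: (((NOT 1 IMPLIES 0) IMPLIES (0 XOR 0)) AND ((NOT 0 XOR 0) XOR (0 IMPLIES 0))) -> 0
  row 19 [10011]: (((NOT 1 IMPLIES 0) IMPLIES (0 XOR 0)) AND ((NOT 1 XOR 1) XOR (1 IMPLIES 0))) -> 0
  row 20 [10100]: (((NOT 1 IMPLIES 0) IMPLIES (1 XOR 1)) AND ((NOT 0 XOR 0) XOR (0 IMPLIES 0))) -> 0
  row 21 [10101]: (((NOT 1 IMPLIES 0) IMPLIES (1 XOR 1)) AND ((NOT 1 XOR 1) XOR (1 IMPLIES 0))) -> 0
  row 22 [10110]: (((NOT 1 IMPLIES 0) IMPLIES (1 XOR 1)) AND ((NOT 0 XOR 0) XOR (0 IMPLIES 0))) -> 0
  row 23 [10111]: (((NOT 1 IMPLIES 0) IMPLIES (1 XOR 1)) AND ((NOT 1 XOR 1) XOR (1 IMPLIES 0))) -> 0
  row 24 [11000]: (((NOT 1 IMPLIES 1) IMPLIES (0 XOR 0)) AND ((NOT 0 XOR 0) XOR (0 IMPLIES 1))) -> 0
  row 25 [11001]: (((NOT 1 IMPLIES 1) IMPLIES (0 XOR 0)) AND ((NOT 1 XOR 1) XOR (1 IMPLIES 1))) -> 0
  row 26 [11010]: (((NOT 1 IMPLIES 1) IMPLIES (0 XOR 0)) AND ((NOT 0 XOR 0) XOR (0 IMPLIES 1))) -> 0
  row 27 [11011]: (((NOT 1 IMPLIES 1) IMPLIES (0 XOR 0)) AND ((NOT 1 XOR 1) XOR (1 IMPLIES 1))) -> 0
  row 28 [11100]: (((NOT 1 IMPLIES 1) IMPLIES (1 XOR 1)) AND ((NOT 0 XOR 0) XOR (0 IMPLIES 1))) -> 0
  row 29 [11101]: (((NOT 1 IMPLIES 1) IMPLIES (1 XOR 1)) AND ((NOT 1 XOR 1) XOR (1 IMPLIES 1))) -> 0
  row 30 [11110]: (((NOT 1 IMPLIES 1) IMPLIES (1 XOR 1)) AND ((NOT 0 XOR 0) XOR (0 IMPLIES 1))) -> 0
  row 31 [11111]: (((NOT 1 IMPLIES 1) IMPLIES (1 XOR 1)) AND ((NOT 1 XOR 1) XOR (1 IMPLIES 1))) -> 0
Full result column, 4 rows per line (a,b,c fixed per line; d,e runs 00..11 left to right):
  rows 0-3 [a,b,c=000]: 0101  = hex 5
  rows 4-7 [a,b,c=001]: 0101  = hex 5
  rows 8-11 [a,b,c=010]: 0000  = hex 0
  rows 12-15 [a,b,c=011]: 0000  = hex 0
  rows 16-19 [a,b,c=100]: 0000  = hex 0
  rows 20-23 [a,b,c=101]: 0000  = hex 0
  rows 24-27 [a,b,c=110]: 0000  = hex 0
  rows 28-31 [a,b,c=111]: 0000  = hex 0
Output column (row 0 .. row 31) = 01010101000000000000000000000000
Output column grouped in 4s = 0101 0101 0000 0000 0000 0000 0000 0000 = 0x55000000
Convert to decimal digit by digit (value = value*16 + digit):
  5 -> 5
  5*16 + 5 = 85
  85*16 + 0 = 1360
  1360*16 + 0 = 21760
  21760*16 + 0 = 348160
  348160*16 + 0 = 5570560
  5570560*16 + 0 = 89128960
  89128960*16 + 0 = 1426063360
Decimal = 1426063360

1426063360


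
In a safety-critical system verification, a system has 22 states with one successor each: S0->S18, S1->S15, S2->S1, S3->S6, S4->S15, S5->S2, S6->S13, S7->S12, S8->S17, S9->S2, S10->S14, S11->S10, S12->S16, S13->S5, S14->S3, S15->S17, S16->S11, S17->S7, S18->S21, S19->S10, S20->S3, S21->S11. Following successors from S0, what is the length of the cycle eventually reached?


Trace from S0 until a state repeats:
  S0 -> S18 -> S21 -> S11 -> S10 -> S14 -> S3 -> S6 -> S13 -> S5 -> S2 -> S1 -> S15 -> S17 -> S7 -> S12 -> S16 -> S11
S11 first seen at step 3, revisited at step 17.
Cycle length = 17 - 3 = 14

14


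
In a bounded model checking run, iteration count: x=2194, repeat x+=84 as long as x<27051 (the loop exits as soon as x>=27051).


Step 1: x goes from 2194 toward 27051 by 84; the body runs while x<27051, so iterations = ceil((bound-start)/step)
Step 2: Distance=24857
Step 3: ceil(24857/84)=296

296


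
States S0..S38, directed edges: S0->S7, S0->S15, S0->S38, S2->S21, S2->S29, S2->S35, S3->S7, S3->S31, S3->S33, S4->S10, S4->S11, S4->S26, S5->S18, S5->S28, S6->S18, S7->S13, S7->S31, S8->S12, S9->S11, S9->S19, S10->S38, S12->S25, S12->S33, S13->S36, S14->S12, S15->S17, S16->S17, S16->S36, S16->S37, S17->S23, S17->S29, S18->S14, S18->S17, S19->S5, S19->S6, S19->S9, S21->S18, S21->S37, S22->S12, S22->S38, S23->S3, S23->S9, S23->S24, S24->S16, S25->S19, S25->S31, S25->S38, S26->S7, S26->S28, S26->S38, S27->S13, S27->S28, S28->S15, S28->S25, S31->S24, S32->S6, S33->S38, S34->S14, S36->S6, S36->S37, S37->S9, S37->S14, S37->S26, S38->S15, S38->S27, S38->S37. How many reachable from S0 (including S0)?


BFS from S0:
  layer 0: {S0}
  layer 1: {S7, S15, S38}
  layer 2: {S13, S17, S27, S31, S37}
  layer 3: {S9, S14, S23, S24, S26, S28, S29, S36}
  layer 4: {S3, S6, S11, S12, S16, S19, S25}
  layer 5: {S5, S18, S33}
Reachable set: {S0, S3, S5, S6, S7, S9, S11, S12, S13, S14, S15, S16, S17, S18, S19, S23, S24, S25, S26, S27, S28, S29, S31, S33, S36, S37, S38}
Count = 27

27


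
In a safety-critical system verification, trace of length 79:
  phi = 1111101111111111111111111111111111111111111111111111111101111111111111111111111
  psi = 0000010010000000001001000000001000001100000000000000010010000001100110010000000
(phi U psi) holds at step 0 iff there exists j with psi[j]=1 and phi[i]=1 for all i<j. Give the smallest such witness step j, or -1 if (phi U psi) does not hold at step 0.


(phi U psi) at 0: need smallest j with psi[j]=1 and phi[i]=1 for all i in [0,j).
Scan from step 0:
  step 0: phi=1, psi=0 -> continue
  step 1: phi=1, psi=0 -> continue
  step 2: phi=1, psi=0 -> continue
  step 3: phi=1, psi=0 -> continue
  step 5: psi=1 and phi held for [0,5) -> witness found
Witness step = 5

5


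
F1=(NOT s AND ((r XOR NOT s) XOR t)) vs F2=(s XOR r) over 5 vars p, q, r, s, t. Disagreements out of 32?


F1 = (NOT s AND ((r XOR NOT s) XOR t))
F2 = (s XOR r)
Evaluate both on each of 32 rows (bits = p,q,r,s,t):
  row 0 [00000]: F1=1 F2=0 (differ) -> 1
  row 1 [00001]: F1=0 F2=0 -> 0
  row 2 [00010]: F1=0 F2=1 (differ) -> 1
  row 3 [00011]: F1=0 F2=1 (differ) -> 1
  row 4 [00100]: F1=0 F2=1 (differ) -> 1
  row 5 [00101]: F1=1 F2=1 -> 0
  row 6 [00110]: F1=0 F2=0 -> 0
  row 7 [00111]: F1=0 F2=0 -> 0
  row 8 [01000]: F1=1 F2=0 (differ) -> 1
  row 9 [01001]: F1=0 F2=0 -> 0
  row 10 [01010]: F1=0 F2=1 (differ) -> 1
  row 11 [01011]: F1=0 F2=1 (differ) -> 1
  row 12 [01100]: F1=0 F2=1 (differ) -> 1
  row 13 [01101]: F1=1 F2=1 -> 0
  row 14 [01110]: F1=0 F2=0 -> 0
  row 15 [01111]: F1=0 F2=0 -> 0
  row 16 [10000]: F1=1 F2=0 (differ) -> 1
  row 17 [10001]: F1=0 F2=0 -> 0
  row 18 [10010]: F1=0 F2=1 (differ) -> 1
  row 19 [10011]: F1=0 F2=1 (differ) -> 1
  row 20 [10100]: F1=0 F2=1 (differ) -> 1
  row 21 [10101]: F1=1 F2=1 -> 0
  row 22 [10110]: F1=0 F2=0 -> 0
  row 23 [10111]: F1=0 F2=0 -> 0
  row 24 [11000]: F1=1 F2=0 (differ) -> 1
  row 25 [11001]: F1=0 F2=0 -> 0
  row 26 [11010]: F1=0 F2=1 (differ) -> 1
  row 27 [11011]: F1=0 F2=1 (differ) -> 1
  row 28 [11100]: F1=0 F2=1 (differ) -> 1
  row 29 [11101]: F1=1 F2=1 -> 0
  row 30 [11110]: F1=0 F2=0 -> 0
  row 31 [11111]: F1=0 F2=0 -> 0
Full result column, 8 rows per line (p,q fixed per line; r,s,t runs 000..111 left to right):
  rows 0-7 [p,q=00]: 10111000  (ones: 4)
  rows 8-15 [p,q=01]: 10111000  (ones: 4)
  rows 16-23 [p,q=10]: 10111000  (ones: 4)
  rows 24-31 [p,q=11]: 10111000  (ones: 4)
Disagreements = 4+4+4+4 = 16

16


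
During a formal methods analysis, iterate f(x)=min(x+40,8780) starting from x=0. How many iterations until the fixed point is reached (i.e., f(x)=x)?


Step 1: x=0, cap=8780, increment=40
Step 2: x grows by 40 each step until capped at 8780; fixed point is x=8780
Step 3: iterations = ceil(8780/40) = 220

220


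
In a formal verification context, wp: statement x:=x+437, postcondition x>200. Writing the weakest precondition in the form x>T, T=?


Formula: wp(x:=E, P) = P[E/x] (substitute E for x in postcondition)
Step 1: Postcondition: x>200
Step 2: Substitute x+437 for x: x+437>200
Step 3: Solve for x: x > 200-437 = -237

-237


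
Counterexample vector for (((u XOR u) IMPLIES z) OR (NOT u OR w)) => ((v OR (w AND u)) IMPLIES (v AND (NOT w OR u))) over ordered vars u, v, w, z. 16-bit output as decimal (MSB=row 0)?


F1 = (((u XOR u) IMPLIES z) OR (NOT u OR w))
F2 = ((v OR (w AND u)) IMPLIES (v AND (NOT w OR u)))
Counterexample to F1=>F2 is where F1=1 and F2=0.
Evaluate each row (bits = u,v,w,z, MSB first):
  row 0 [0000]: F1=1 F2=1 -> F1&~F2 -> 0
  row 1 [0001]: F1=1 F2=1 -> F1&~F2 -> 0
  row 2 [0010]: F1=1 F2=1 -> F1&~F2 -> 0
  row 3 [0011]: F1=1 F2=1 -> F1&~F2 -> 0
  row 4 [0100]: F1=1 F2=1 -> F1&~F2 -> 0
  row 5 [0101]: F1=1 F2=1 -> F1&~F2 -> 0
  row 6 [0110]: F1=1 F2=0 -> F1&~F2 -> 1
  row 7 [0111]: F1=1 F2=0 -> F1&~F2 -> 1
  row 8 [1000]: F1=1 F2=1 -> F1&~F2 -> 0
  row 9 [1001]: F1=1 F2=1 -> F1&~F2 -> 0
  row 10 [1010]: F1=1 F2=0 -> F1&~F2 -> 1
  row 11 [1011]: F1=1 F2=0 -> F1&~F2 -> 1
  row 12 [1100]: F1=1 F2=1 -> F1&~F2 -> 0
  row 13 [1101]: F1=1 F2=1 -> F1&~F2 -> 0
  row 14 [1110]: F1=1 F2=1 -> F1&~F2 -> 0
  row 15 [1111]: F1=1 F2=1 -> F1&~F2 -> 0
Full result column, 4 rows per line (u,v fixed per line; w,z runs 00..11 left to right):
  rows 0-3 [u,v=00]: 0000  = hex 0
  rows 4-7 [u,v=01]: 0011  = hex 3
  rows 8-11 [u,v=10]: 0011  = hex 3
  rows 12-15 [u,v=11]: 0000  = hex 0
Counterexample vector (row 0 .. row 15) = 0000001100110000
Output column grouped in 4s = 0000 0011 0011 0000 = 0x0330
Convert to decimal digit by digit (value = value*16 + digit):
  0 -> 0
  0*16 + 3 = 3
  3*16 + 3 = 51
  51*16 + 0 = 816
Decimal = 816

816


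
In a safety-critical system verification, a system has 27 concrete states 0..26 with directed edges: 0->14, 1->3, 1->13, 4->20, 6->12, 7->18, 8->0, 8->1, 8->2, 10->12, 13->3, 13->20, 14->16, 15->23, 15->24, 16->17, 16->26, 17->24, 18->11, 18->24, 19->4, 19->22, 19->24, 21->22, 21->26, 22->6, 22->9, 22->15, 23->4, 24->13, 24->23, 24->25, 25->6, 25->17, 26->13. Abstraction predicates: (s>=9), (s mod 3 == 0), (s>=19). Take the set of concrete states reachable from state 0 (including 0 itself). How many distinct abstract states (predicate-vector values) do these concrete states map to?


BFS from 0:
Concrete reachable: {0, 3, 4, 6, 12, 13, 14, 16, 17, 20, 23, 24, 25, 26}
Abstract via predicates (s>=9), (s mod 3 == 0), (s>=19):
  (0,0,0) <- {4}
  (0,1,0) <- {0, 3, 6}
  (1,0,0) <- {13, 14, 16, 17}
  (1,0,1) <- {20, 23, 25, 26}
  (1,1,0) <- {12}
  (1,1,1) <- {24}
Distinct abstract states = 6

6


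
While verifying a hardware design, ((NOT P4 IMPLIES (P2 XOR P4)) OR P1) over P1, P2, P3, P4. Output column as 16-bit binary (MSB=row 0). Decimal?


Formula: ((NOT P4 IMPLIES (P2 XOR P4)) OR P1) over P1, P2, P3, P4 (16 rows)
Evaluate each row (bits = P1,P2,P3,P4, MSB first):
  row 0 [0000]: ((NOT 0 IMPLIES (0 XOR 0)) OR 0) -> 0
  row 1 [0001]: ((NOT 1 IMPLIES (0 XOR 1)) OR 0) -> 1
  row 2 [0010]: ((NOT 0 IMPLIES (0 XOR 0)) OR 0) -> 0
  row 3 [0011]: ((NOT 1 IMPLIES (0 XOR 1)) OR 0) -> 1
  row 4 [0100]: ((NOT 0 IMPLIES (1 XOR 0)) OR 0) -> 1
  row 5 [0101]: ((NOT 1 IMPLIES (1 XOR 1)) OR 0) -> 1
  row 6 [0110]: ((NOT 0 IMPLIES (1 XOR 0)) OR 0) -> 1
  row 7 [0111]: ((NOT 1 IMPLIES (1 XOR 1)) OR 0) -> 1
  row 8 [1000]: ((NOT 0 IMPLIES (0 XOR 0)) OR 1) -> 1
  row 9 [1001]: ((NOT 1 IMPLIES (0 XOR 1)) OR 1) -> 1
  row 10 [1010]: ((NOT 0 IMPLIES (0 XOR 0)) OR 1) -> 1
  row 11 [1011]: ((NOT 1 IMPLIES (0 XOR 1)) OR 1) -> 1
  row 12 [1100]: ((NOT 0 IMPLIES (1 XOR 0)) OR 1) -> 1
  row 13 [1101]: ((NOT 1 IMPLIES (1 XOR 1)) OR 1) -> 1
  row 14 [1110]: ((NOT 0 IMPLIES (1 XOR 0)) OR 1) -> 1
  row 15 [1111]: ((NOT 1 IMPLIES (1 XOR 1)) OR 1) -> 1
Full result column, 4 rows per line (P1,P2 fixed per line; P3,P4 runs 00..11 left to right):
  rows 0-3 [P1,P2=00]: 0101  = hex 5
  rows 4-7 [P1,P2=01]: 1111  = hex F
  rows 8-11 [P1,P2=10]: 1111  = hex F
  rows 12-15 [P1,P2=11]: 1111  = hex F
Output column (row 0 .. row 15) = 0101111111111111
Output column grouped in 4s = 0101 1111 1111 1111 = 0x5FFF
Convert to decimal digit by digit (value = value*16 + digit):
  5 -> 5
  5*16 + 15 (F) = 95
  95*16 + 15 (F) = 1535
  1535*16 + 15 (F) = 24575
Decimal = 24575

24575


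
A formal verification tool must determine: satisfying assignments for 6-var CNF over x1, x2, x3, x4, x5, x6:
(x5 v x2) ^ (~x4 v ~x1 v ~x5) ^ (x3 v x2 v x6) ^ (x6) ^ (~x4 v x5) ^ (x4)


CNF with 6 clauses over 6 vars (64 assignments).
An assignment satisfies CNF iff every clause has >=1 true literal.
Check each row (bits = x1,x2,x3,x4,x5,x6; clause T/F shown):
  row 0 [000000]: clauses=FTFFTF -> 0
  row 1 [000001]: clauses=FTTTTF -> 0
  row 2 [000010]: clauses=TTFFTF -> 0
  row 3 [000011]: clauses=TTTTTF -> 0
  row 4 [000100]: clauses=FTFFFT -> 0
  (every remaining row is evaluated the same way; all 64 results are listed next)
Full result column, 8 rows per line (x1,x2,x3 fixed per line; x4,x5,x6 runs 000..111 left to right):
  rows 0-7 [x1,x2,x3=000]: 00000001  (ones: 1)
  rows 8-15 [x1,x2,x3=001]: 00000001  (ones: 1)
  rows 16-23 [x1,x2,x3=010]: 00000001  (ones: 1)
  rows 24-31 [x1,x2,x3=011]: 00000001  (ones: 1)
  rows 32-39 [x1,x2,x3=100]: 00000000  (ones: 0)
  rows 40-47 [x1,x2,x3=101]: 00000000  (ones: 0)
  rows 48-55 [x1,x2,x3=110]: 00000000  (ones: 0)
  rows 56-63 [x1,x2,x3=111]: 00000000  (ones: 0)
Satisfying assignments = 1+1+1+1+0+0+0+0 = 4

4


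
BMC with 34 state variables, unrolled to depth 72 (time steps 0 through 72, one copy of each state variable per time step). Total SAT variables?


BMC unrolls to depth k, creating one copy of each state var for steps 0..k.
Step count = 72 + 1 = 73 (steps 0 through 72)
Vars per step = 34
Total = 34 * 73 = 2482

2482
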